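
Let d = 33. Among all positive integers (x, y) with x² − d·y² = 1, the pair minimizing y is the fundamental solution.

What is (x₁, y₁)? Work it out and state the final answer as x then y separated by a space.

23 4

√33 = [5; 1,2,1,10, …], period ℓ=4 (even) → k=3
step 0: (5, 1)  from 5·(1,0) + (0,1)
step 1: (6, 1)  from 1·(5,1) + (1,0)
step 2: (17, 3)  from 2·(6,1) + (5,1)
step 3: (23, 4)  from 1·(17,3) + (6,1)
→ (23, 4).  Check: 23²=529, 33·4²=528, difference 1.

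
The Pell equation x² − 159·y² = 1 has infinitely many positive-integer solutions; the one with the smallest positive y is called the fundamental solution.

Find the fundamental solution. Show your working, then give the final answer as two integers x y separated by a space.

1324 105

d=159: √d = [12; 1,1,1,1,3,1,1,1,1,24] (ℓ=10, even), read p_9/q_9
step 0: (12, 1)  from 12·(1,0) + (0,1)
…
step 4: (63, 5)  from 1·(38,3) + (25,2)
step 5: (227, 18)  from 3·(63,5) + (38,3)
step 6: (290, 23)  from 1·(227,18) + (63,5)
step 7: (517, 41)  from 1·(290,23) + (227,18)
step 8: (807, 64)  from 1·(517,41) + (290,23)
step 9: (1324, 105)  from 1·(807,64) + (517,41)
fundamental: x₁=1324, y₁=105  (since 1752976 − 159·11025 = 1)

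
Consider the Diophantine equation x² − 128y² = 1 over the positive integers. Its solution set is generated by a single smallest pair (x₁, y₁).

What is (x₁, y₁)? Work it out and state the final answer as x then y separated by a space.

√128 = [11; 3,5,3,22, …], period ℓ=4 (even) → k=3
step 0: (11, 1)  from 11·(1,0) + (0,1)
…
step 2: (181, 16)  from 5·(34,3) + (11,1)
step 3: (577, 51)  from 3·(181,16) + (34,3)
fundamental: x₁=577, y₁=51  (since 332929 − 128·2601 = 1)

577 51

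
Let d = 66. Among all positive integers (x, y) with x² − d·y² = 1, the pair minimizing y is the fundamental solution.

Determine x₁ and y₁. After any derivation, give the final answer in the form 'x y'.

√66 = [8; 8,16, …], period ℓ=2 (even) → k=1
i=0: a=8 ⇒ p=8, q=1
i=1: a=8 ⇒ p=65, q=8
fundamental: x₁=65, y₁=8  (since 4225 − 66·64 = 1)

65 8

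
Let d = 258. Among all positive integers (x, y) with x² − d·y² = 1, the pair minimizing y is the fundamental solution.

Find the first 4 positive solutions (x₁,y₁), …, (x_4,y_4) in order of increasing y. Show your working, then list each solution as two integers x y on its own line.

√258 = [16; 16,32, …], period ℓ=2 (even) → k=1
i=0: a=16 ⇒ p=16, q=1
i=1: a=16 ⇒ p=257, q=16
→ (257, 16).  Check: 257²=66049, 258·16²=66048, difference 1.
(257+16√258)^2 = 132097 + 8224√258
(257+16√258)^3 = 67897601 + 4227120√258
(257+16√258)^4 = 34899234817 + 2172731456√258

257 16
132097 8224
67897601 4227120
34899234817 2172731456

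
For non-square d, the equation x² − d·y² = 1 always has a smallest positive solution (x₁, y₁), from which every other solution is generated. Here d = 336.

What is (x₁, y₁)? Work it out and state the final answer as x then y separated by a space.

√336 → a₀=18, period (3,36); ℓ=2 even so k=1
a_0=18:  p_0=18·1+0=18,  q_0=18·0+1=1
a_1=3:  p_1=3·18+1=55,  q_1=3·1+0=3
(x₁, y₁) = (55, 3);  55² − 336·3² = 1 ✓

55 3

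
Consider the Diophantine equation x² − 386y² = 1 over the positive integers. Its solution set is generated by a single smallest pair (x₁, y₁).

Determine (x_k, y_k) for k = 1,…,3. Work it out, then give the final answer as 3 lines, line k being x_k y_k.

[19; 1,1,1,4,1,18,1,4,1,1,1,38] for √386; ℓ=12 ⇒ convergent index 11
a_0=19:  p_0=19·1+0=19,  q_0=19·0+1=1
a_1=1:  p_1=1·19+1=20,  q_1=1·1+0=1
a_2=1:  p_2=1·20+19=39,  q_2=1·1+1=2
a_3=1:  p_3=1·39+20=59,  q_3=1·2+1=3
a_4=4:  p_4=4·59+39=275,  q_4=4·3+2=14
a_5=1:  p_5=1·275+59=334,  q_5=1·14+3=17
…
a_7=1:  p_7=1·6287+334=6621,  q_7=1·320+17=337
a_8=4:  p_8=4·6621+6287=32771,  q_8=4·337+320=1668
a_9=1:  p_9=1·32771+6621=39392,  q_9=1·1668+337=2005
a_10=1:  p_10=1·39392+32771=72163,  q_10=1·2005+1668=3673
a_11=1:  p_11=1·72163+39392=111555,  q_11=1·3673+2005=5678
fundamental: x₁=111555, y₁=5678  (since 12444518025 − 386·32239684 = 1)
(111555+5678√386)^2 = 24889036049 + 1266818580√386
(111555+5678√386)^3 = 5552992832780835 + 282639893378122√386

111555 5678
24889036049 1266818580
5552992832780835 282639893378122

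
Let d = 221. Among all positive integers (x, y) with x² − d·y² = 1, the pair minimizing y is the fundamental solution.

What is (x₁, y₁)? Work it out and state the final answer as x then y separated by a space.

1665 112

d=221: √d = [14; 1,6,2,6,1,28] (ℓ=6, even), read p_5/q_5
a_0=14:  p_0=14·1+0=14,  q_0=14·0+1=1
a_1=1:  p_1=1·14+1=15,  q_1=1·1+0=1
…
a_3=2:  p_3=2·104+15=223,  q_3=2·7+1=15
a_4=6:  p_4=6·223+104=1442,  q_4=6·15+7=97
a_5=1:  p_5=1·1442+223=1665,  q_5=1·97+15=112
→ (1665, 112).  Check: 1665²=2772225, 221·112²=2772224, difference 1.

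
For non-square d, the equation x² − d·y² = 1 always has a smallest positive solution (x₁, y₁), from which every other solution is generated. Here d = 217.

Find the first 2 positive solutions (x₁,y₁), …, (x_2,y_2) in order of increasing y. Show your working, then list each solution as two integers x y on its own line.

3844063 260952
29553640695937 2006231855952

[14; 1,2,1,2,1,…,2,1,28] for √217; ℓ=16 ⇒ convergent index 15
k=0  a_k=14  p_k/q_k = 14/1
k=1  a_k=1  p_k/q_k = 15/1
…
k=3  a_k=1  p_k/q_k = 59/4
…
k=5  a_k=1  p_k/q_k = 221/15
k=6  a_k=1  p_k/q_k = 383/26
k=7  a_k=9  p_k/q_k = 3668/249
k=8  a_k=4  p_k/q_k = 15055/1022
k=9  a_k=9  p_k/q_k = 139163/9447
k=10  a_k=1  p_k/q_k = 154218/10469
k=11  a_k=1  p_k/q_k = 293381/19916
k=12  a_k=2  p_k/q_k = 740980/50301
k=13  a_k=1  p_k/q_k = 1034361/70217
k=14  a_k=2  p_k/q_k = 2809702/190735
k=15  a_k=1  p_k/q_k = 3844063/260952
(x₁, y₁) = (3844063, 260952);  3844063² − 217·260952² = 1 ✓
k=2:  x_2 = 3844063·3844063+217·260952·260952 = 29553640695937,  y_2 = 3844063·260952+260952·3844063 = 2006231855952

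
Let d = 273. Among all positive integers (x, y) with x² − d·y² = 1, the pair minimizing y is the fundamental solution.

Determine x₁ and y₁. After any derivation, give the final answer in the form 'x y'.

727 44

[16; 1,1,10,1,1,32] for √273; ℓ=6 ⇒ convergent index 5
step 0: (16, 1)  from 16·(1,0) + (0,1)
…
step 3: (347, 21)  from 10·(33,2) + (17,1)
step 4: (380, 23)  from 1·(347,21) + (33,2)
step 5: (727, 44)  from 1·(380,23) + (347,21)
fundamental: x₁=727, y₁=44  (since 528529 − 273·1936 = 1)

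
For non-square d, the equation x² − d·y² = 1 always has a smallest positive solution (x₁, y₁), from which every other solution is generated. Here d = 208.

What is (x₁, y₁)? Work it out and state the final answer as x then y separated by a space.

d=208: √d = [14; 2,2,1,2,2,28] (ℓ=6, even), read p_5/q_5
a_0=14:  p_0=14·1+0=14,  q_0=14·0+1=1
…
a_4=2:  p_4=2·101+72=274,  q_4=2·7+5=19
a_5=2:  p_5=2·274+101=649,  q_5=2·19+7=45
fundamental: x₁=649, y₁=45  (since 421201 − 208·2025 = 1)

649 45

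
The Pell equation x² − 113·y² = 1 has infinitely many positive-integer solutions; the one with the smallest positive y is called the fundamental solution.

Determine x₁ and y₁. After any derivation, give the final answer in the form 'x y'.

1204353 113296

√113 = [10; 1,1,1,2,2,1,1,1,20, …], period ℓ=9 (odd) → k=17
i=0: a=10 ⇒ p=10, q=1
i=1: a=1 ⇒ p=11, q=1
…
i=3: a=1 ⇒ p=32, q=3
i=4: a=2 ⇒ p=85, q=8
…
i=7: a=1 ⇒ p=489, q=46
…
i=9: a=20 ⇒ p=16009, q=1506
…
i=11: a=1 ⇒ p=32794, q=3085
i=12: a=1 ⇒ p=49579, q=4664
i=13: a=2 ⇒ p=131952, q=12413
i=14: a=2 ⇒ p=313483, q=29490
i=15: a=1 ⇒ p=445435, q=41903
i=16: a=1 ⇒ p=758918, q=71393
i=17: a=1 ⇒ p=1204353, q=113296
fundamental: x₁=1204353, y₁=113296  (since 1450466148609 − 113·12835983616 = 1)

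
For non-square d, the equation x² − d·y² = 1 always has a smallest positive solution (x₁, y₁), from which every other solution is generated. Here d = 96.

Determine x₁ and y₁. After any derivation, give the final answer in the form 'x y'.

d=96: √d = [9; 1,3,1,18] (ℓ=4, even), read p_3/q_3
step 0: (9, 1)  from 9·(1,0) + (0,1)
…
step 2: (39, 4)  from 3·(10,1) + (9,1)
step 3: (49, 5)  from 1·(39,4) + (10,1)
→ (49, 5).  Check: 49²=2401, 96·5²=2400, difference 1.

49 5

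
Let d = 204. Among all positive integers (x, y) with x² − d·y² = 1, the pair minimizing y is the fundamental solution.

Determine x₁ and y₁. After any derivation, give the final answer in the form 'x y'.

4999 350

√204 = [14; 3,1,1,6,1,1,3,28, …], period ℓ=8 (even) → k=7
k=0  a_k=14  p_k/q_k = 14/1
…
k=3  a_k=1  p_k/q_k = 100/7
k=4  a_k=6  p_k/q_k = 657/46
…
k=6  a_k=1  p_k/q_k = 1414/99
k=7  a_k=3  p_k/q_k = 4999/350
fundamental: x₁=4999, y₁=350  (since 24990001 − 204·122500 = 1)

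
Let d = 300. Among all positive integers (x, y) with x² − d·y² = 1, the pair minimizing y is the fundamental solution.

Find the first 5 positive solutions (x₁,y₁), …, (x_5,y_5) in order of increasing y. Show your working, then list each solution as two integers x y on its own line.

1351 78
3650401 210756
9863382151 569462634
26650854921601 1538687826312
72010600134783751 4157533937232390

√300 = [17; 3,8,3,34, …], period ℓ=4 (even) → k=3
i=0: a=17 ⇒ p=17, q=1
…
i=2: a=8 ⇒ p=433, q=25
i=3: a=3 ⇒ p=1351, q=78
fundamental: x₁=1351, y₁=78  (since 1825201 − 300·6084 = 1)
(1351+78√300)^2 = 3650401 + 210756√300
(1351+78√300)^3 = 9863382151 + 569462634√300
(1351+78√300)^4 = 26650854921601 + 1538687826312√300
(1351+78√300)^5 = 72010600134783751 + 4157533937232390√300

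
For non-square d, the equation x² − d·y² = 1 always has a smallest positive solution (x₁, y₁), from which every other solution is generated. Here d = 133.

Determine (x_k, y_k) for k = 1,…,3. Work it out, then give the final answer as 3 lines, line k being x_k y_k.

2588599 224460
13401689565601 1162073863080
69383200415647777399 6016286479789825380

[11; 1,1,7,5,1,…,1,1,22] for √133; ℓ=16 ⇒ convergent index 15
k=0  a_k=11  p_k/q_k = 11/1
…
k=3  a_k=7  p_k/q_k = 173/15
…
k=5  a_k=1  p_k/q_k = 1061/92
k=6  a_k=1  p_k/q_k = 1949/169
…
k=9  a_k=1  p_k/q_k = 10979/952
k=10  a_k=1  p_k/q_k = 18948/1643
k=11  a_k=1  p_k/q_k = 29927/2595
…
k=13  a_k=7  p_k/q_k = 1210008/104921
k=14  a_k=1  p_k/q_k = 1378591/119539
k=15  a_k=1  p_k/q_k = 2588599/224460
(x₁, y₁) = (2588599, 224460);  2588599² − 133·224460² = 1 ✓
k=2:  x_2 = 2588599·2588599+133·224460·224460 = 13401689565601,  y_2 = 2588599·224460+224460·2588599 = 1162073863080
k=3:  x_3 = 2588599·13401689565601+133·224460·1162073863080 = 69383200415647777399,  y_3 = 2588599·1162073863080+224460·13401689565601 = 6016286479789825380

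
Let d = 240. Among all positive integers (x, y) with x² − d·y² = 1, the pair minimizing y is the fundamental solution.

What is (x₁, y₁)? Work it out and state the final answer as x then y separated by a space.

31 2

√240 → a₀=15, period (2,30); ℓ=2 even so k=1
a_0=15:  p_0=15·1+0=15,  q_0=15·0+1=1
a_1=2:  p_1=2·15+1=31,  q_1=2·1+0=2
fundamental: x₁=31, y₁=2  (since 961 − 240·4 = 1)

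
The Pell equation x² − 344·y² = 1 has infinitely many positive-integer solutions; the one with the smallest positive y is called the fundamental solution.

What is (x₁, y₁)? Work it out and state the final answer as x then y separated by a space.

10405 561

[18; 1,1,4,1,3,1,4,1,1,36] for √344; ℓ=10 ⇒ convergent index 9
a_0=18:  p_0=18·1+0=18,  q_0=18·0+1=1
a_1=1:  p_1=1·18+1=19,  q_1=1·1+0=1
…
a_4=1:  p_4=1·167+37=204,  q_4=1·9+2=11
a_5=3:  p_5=3·204+167=779,  q_5=3·11+9=42
a_6=1:  p_6=1·779+204=983,  q_6=1·42+11=53
a_7=4:  p_7=4·983+779=4711,  q_7=4·53+42=254
a_8=1:  p_8=1·4711+983=5694,  q_8=1·254+53=307
a_9=1:  p_9=1·5694+4711=10405,  q_9=1·307+254=561
(x₁, y₁) = (10405, 561);  10405² − 344·561² = 1 ✓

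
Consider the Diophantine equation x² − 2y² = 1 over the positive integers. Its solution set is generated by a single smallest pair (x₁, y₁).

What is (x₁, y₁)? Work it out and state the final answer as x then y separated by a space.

√2 = [1; 2, …], period ℓ=1 (odd) → k=1
i=0: a=1 ⇒ p=1, q=1
i=1: a=2 ⇒ p=3, q=2
fundamental: x₁=3, y₁=2  (since 9 − 2·4 = 1)

3 2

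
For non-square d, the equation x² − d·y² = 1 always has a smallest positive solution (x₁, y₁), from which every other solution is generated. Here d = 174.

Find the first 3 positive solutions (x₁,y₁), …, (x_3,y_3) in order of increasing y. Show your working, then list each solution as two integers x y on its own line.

1451 110
4210801 319220
12219743051 926376330

√174 = [13; 5,4,5,26, …], period ℓ=4 (even) → k=3
i=0: a=13 ⇒ p=13, q=1
…
i=2: a=4 ⇒ p=277, q=21
i=3: a=5 ⇒ p=1451, q=110
→ (1451, 110).  Check: 1451²=2105401, 174·110²=2105400, difference 1.
(1451+110√174)^2 = 4210801 + 319220√174
(1451+110√174)^3 = 12219743051 + 926376330√174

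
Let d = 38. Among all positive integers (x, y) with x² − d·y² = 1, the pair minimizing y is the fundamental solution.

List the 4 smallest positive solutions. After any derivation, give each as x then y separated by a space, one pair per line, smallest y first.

[6; 6,12] for √38; ℓ=2 ⇒ convergent index 1
k=0  a_k=6  p_k/q_k = 6/1
k=1  a_k=6  p_k/q_k = 37/6
fundamental: x₁=37, y₁=6  (since 1369 − 38·36 = 1)
(37+6√38)^2 = 2737 + 444√38
(37+6√38)^3 = 202501 + 32850√38
(37+6√38)^4 = 14982337 + 2430456√38

37 6
2737 444
202501 32850
14982337 2430456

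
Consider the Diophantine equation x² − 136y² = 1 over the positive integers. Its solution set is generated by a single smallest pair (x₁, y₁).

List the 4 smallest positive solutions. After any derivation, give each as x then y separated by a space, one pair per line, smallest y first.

35 3
2449 210
171395 14697
11995201 1028580

√136 = [11; 1,1,1,22, …], period ℓ=4 (even) → k=3
a_0=11:  p_0=11·1+0=11,  q_0=11·0+1=1
a_1=1:  p_1=1·11+1=12,  q_1=1·1+0=1
a_2=1:  p_2=1·12+11=23,  q_2=1·1+1=2
a_3=1:  p_3=1·23+12=35,  q_3=1·2+1=3
→ (35, 3).  Check: 35²=1225, 136·3²=1224, difference 1.
n=2: (35,3)∘(35,3) = (35·35+136·3·3, 35·3+3·35) = (2449,210)
n=3: (2449,210)∘(35,3) = (35·2449+136·3·210, 35·210+3·2449) = (171395,14697)
n=4: (171395,14697)∘(35,3) = (35·171395+136·3·14697, 35·14697+3·171395) = (11995201,1028580)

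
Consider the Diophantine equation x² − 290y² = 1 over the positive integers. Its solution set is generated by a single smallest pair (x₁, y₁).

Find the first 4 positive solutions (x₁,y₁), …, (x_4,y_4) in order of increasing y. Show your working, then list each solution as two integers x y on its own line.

579 34
670481 39372
776416419 45592742
899089542721 52796355864

d=290: √d = [17; 34] (ℓ=1, odd), read p_1/q_1
i=0: a=17 ⇒ p=17, q=1
i=1: a=34 ⇒ p=579, q=34
(x₁, y₁) = (579, 34);  579² − 290·34² = 1 ✓
(x_2, y_2) = (579·579 + 290·34·34, 579·34 + 34·579) = (670481, 39372)
(x_3, y_3) = (579·670481 + 290·34·39372, 579·39372 + 34·670481) = (776416419, 45592742)
(x_4, y_4) = (579·776416419 + 290·34·45592742, 579·45592742 + 34·776416419) = (899089542721, 52796355864)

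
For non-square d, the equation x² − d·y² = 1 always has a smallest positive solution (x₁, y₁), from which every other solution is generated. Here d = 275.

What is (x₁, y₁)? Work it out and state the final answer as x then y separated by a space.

199 12

[16; 1,1,2,1,1,32] for √275; ℓ=6 ⇒ convergent index 5
k=0  a_k=16  p_k/q_k = 16/1
k=1  a_k=1  p_k/q_k = 17/1
k=2  a_k=1  p_k/q_k = 33/2
…
k=4  a_k=1  p_k/q_k = 116/7
k=5  a_k=1  p_k/q_k = 199/12
(x₁, y₁) = (199, 12);  199² − 275·12² = 1 ✓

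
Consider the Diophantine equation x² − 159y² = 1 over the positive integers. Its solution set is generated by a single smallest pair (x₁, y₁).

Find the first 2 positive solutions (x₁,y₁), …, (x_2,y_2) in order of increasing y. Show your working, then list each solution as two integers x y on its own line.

√159 → a₀=12, period (1,1,1,1,3,1,1,1,1,24); ℓ=10 even so k=9
k=0  a_k=12  p_k/q_k = 12/1
k=1  a_k=1  p_k/q_k = 13/1
…
k=3  a_k=1  p_k/q_k = 38/3
k=4  a_k=1  p_k/q_k = 63/5
…
k=6  a_k=1  p_k/q_k = 290/23
k=7  a_k=1  p_k/q_k = 517/41
k=8  a_k=1  p_k/q_k = 807/64
k=9  a_k=1  p_k/q_k = 1324/105
→ (1324, 105).  Check: 1324²=1752976, 159·105²=1752975, difference 1.
(1324+105√159)^2 = 3505951 + 278040√159

1324 105
3505951 278040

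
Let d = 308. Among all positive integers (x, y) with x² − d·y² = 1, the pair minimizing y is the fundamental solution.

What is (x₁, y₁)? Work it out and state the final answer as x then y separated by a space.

351 20

√308 = [17; 1,1,4,1,1,34, …], period ℓ=6 (even) → k=5
a_0=17:  p_0=17·1+0=17,  q_0=17·0+1=1
a_1=1:  p_1=1·17+1=18,  q_1=1·1+0=1
a_2=1:  p_2=1·18+17=35,  q_2=1·1+1=2
a_3=4:  p_3=4·35+18=158,  q_3=4·2+1=9
a_4=1:  p_4=1·158+35=193,  q_4=1·9+2=11
a_5=1:  p_5=1·193+158=351,  q_5=1·11+9=20
→ (351, 20).  Check: 351²=123201, 308·20²=123200, difference 1.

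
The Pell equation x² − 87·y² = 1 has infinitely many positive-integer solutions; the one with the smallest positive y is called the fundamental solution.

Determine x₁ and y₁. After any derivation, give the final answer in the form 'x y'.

28 3

√87 → a₀=9, period (3,18); ℓ=2 even so k=1
a_0=9:  p_0=9·1+0=9,  q_0=9·0+1=1
a_1=3:  p_1=3·9+1=28,  q_1=3·1+0=3
fundamental: x₁=28, y₁=3  (since 784 − 87·9 = 1)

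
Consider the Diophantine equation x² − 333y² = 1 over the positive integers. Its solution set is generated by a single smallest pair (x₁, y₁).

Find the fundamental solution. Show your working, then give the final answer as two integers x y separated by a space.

√333 = [18; 4,36, …], period ℓ=2 (even) → k=1
k=0  a_k=18  p_k/q_k = 18/1
k=1  a_k=4  p_k/q_k = 73/4
→ (73, 4).  Check: 73²=5329, 333·4²=5328, difference 1.

73 4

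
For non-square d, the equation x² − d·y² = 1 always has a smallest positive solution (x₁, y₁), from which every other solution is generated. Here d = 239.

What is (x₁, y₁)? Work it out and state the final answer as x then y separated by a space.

6195120 400729

√239 → a₀=15, period (2,5,1,2,4,15,4,2,1,5,2,30); ℓ=12 even so k=11
a_0=15:  p_0=15·1+0=15,  q_0=15·0+1=1
…
a_2=5:  p_2=5·31+15=170,  q_2=5·2+1=11
…
a_5=4:  p_5=4·572+201=2489,  q_5=4·37+13=161
a_6=15:  p_6=15·2489+572=37907,  q_6=15·161+37=2452
a_7=4:  p_7=4·37907+2489=154117,  q_7=4·2452+161=9969
…
a_10=5:  p_10=5·500258+346141=2847431,  q_10=5·32359+22390=184185
a_11=2:  p_11=2·2847431+500258=6195120,  q_11=2·184185+32359=400729
fundamental: x₁=6195120, y₁=400729  (since 38379511814400 − 239·160583731441 = 1)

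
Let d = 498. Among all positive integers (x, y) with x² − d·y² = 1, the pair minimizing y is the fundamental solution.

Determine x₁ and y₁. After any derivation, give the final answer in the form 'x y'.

179777 8056

√498 = [22; 3,6,22,6,3,44, …], period ℓ=6 (even) → k=5
step 0: (22, 1)  from 22·(1,0) + (0,1)
step 1: (67, 3)  from 3·(22,1) + (1,0)
step 2: (424, 19)  from 6·(67,3) + (22,1)
step 3: (9395, 421)  from 22·(424,19) + (67,3)
step 4: (56794, 2545)  from 6·(9395,421) + (424,19)
step 5: (179777, 8056)  from 3·(56794,2545) + (9395,421)
→ (179777, 8056).  Check: 179777²=32319769729, 498·8056²=32319769728, difference 1.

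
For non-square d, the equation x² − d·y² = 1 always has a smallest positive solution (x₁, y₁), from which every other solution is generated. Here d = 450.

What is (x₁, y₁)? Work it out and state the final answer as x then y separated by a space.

d=450: √d = [21; 4,1,2,4,2,1,4,42] (ℓ=8, even), read p_7/q_7
i=0: a=21 ⇒ p=21, q=1
i=1: a=4 ⇒ p=85, q=4
i=2: a=1 ⇒ p=106, q=5
i=3: a=2 ⇒ p=297, q=14
i=4: a=4 ⇒ p=1294, q=61
i=5: a=2 ⇒ p=2885, q=136
i=6: a=1 ⇒ p=4179, q=197
i=7: a=4 ⇒ p=19601, q=924
(x₁, y₁) = (19601, 924);  19601² − 450·924² = 1 ✓

19601 924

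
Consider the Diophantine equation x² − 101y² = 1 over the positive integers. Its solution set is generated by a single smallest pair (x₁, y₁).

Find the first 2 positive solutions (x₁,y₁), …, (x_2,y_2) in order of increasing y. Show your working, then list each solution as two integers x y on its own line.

201 20
80801 8040

[10; 20] for √101; ℓ=1 ⇒ convergent index 1
i=0: a=10 ⇒ p=10, q=1
i=1: a=20 ⇒ p=201, q=20
(x₁, y₁) = (201, 20);  201² − 101·20² = 1 ✓
(201+20√101)^2 = 80801 + 8040√101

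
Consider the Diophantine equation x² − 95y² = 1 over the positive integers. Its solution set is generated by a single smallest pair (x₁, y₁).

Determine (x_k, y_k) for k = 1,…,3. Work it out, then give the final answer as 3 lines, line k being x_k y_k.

√95 → a₀=9, period (1,2,1,18); ℓ=4 even so k=3
i=0: a=9 ⇒ p=9, q=1
…
i=2: a=2 ⇒ p=29, q=3
i=3: a=1 ⇒ p=39, q=4
→ (39, 4).  Check: 39²=1521, 95·4²=1520, difference 1.
k=2:  x_2 = 39·39+95·4·4 = 3041,  y_2 = 39·4+4·39 = 312
k=3:  x_3 = 39·3041+95·4·312 = 237159,  y_3 = 39·312+4·3041 = 24332

39 4
3041 312
237159 24332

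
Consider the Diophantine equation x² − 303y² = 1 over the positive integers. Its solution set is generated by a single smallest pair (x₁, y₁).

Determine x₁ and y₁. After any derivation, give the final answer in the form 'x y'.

2524 145

√303 = [17; 2,2,5,2,2,34, …], period ℓ=6 (even) → k=5
a_0=17:  p_0=17·1+0=17,  q_0=17·0+1=1
…
a_2=2:  p_2=2·35+17=87,  q_2=2·2+1=5
…
a_4=2:  p_4=2·470+87=1027,  q_4=2·27+5=59
a_5=2:  p_5=2·1027+470=2524,  q_5=2·59+27=145
(x₁, y₁) = (2524, 145);  2524² − 303·145² = 1 ✓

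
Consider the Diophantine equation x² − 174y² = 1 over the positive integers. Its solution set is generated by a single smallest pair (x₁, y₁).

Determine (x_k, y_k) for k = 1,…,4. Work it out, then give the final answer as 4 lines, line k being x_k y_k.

√174 = [13; 5,4,5,26, …], period ℓ=4 (even) → k=3
k=0  a_k=13  p_k/q_k = 13/1
k=1  a_k=5  p_k/q_k = 66/5
k=2  a_k=4  p_k/q_k = 277/21
k=3  a_k=5  p_k/q_k = 1451/110
(x₁, y₁) = (1451, 110);  1451² − 174·110² = 1 ✓
k=2:  x_2 = 1451·1451+174·110·110 = 4210801,  y_2 = 1451·110+110·1451 = 319220
k=3:  x_3 = 1451·4210801+174·110·319220 = 12219743051,  y_3 = 1451·319220+110·4210801 = 926376330
k=4:  x_4 = 1451·12219743051+174·110·926376330 = 35461690123201,  y_4 = 1451·926376330+110·12219743051 = 2688343790440

1451 110
4210801 319220
12219743051 926376330
35461690123201 2688343790440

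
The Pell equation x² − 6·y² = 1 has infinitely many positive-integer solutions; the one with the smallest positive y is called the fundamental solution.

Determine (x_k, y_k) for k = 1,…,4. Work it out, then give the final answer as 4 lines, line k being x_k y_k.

5 2
49 20
485 198
4801 1960

d=6: √d = [2; 2,4] (ℓ=2, even), read p_1/q_1
k=0  a_k=2  p_k/q_k = 2/1
k=1  a_k=2  p_k/q_k = 5/2
(x₁, y₁) = (5, 2);  5² − 6·2² = 1 ✓
(5+2√6)^2 = 49 + 20√6
(5+2√6)^3 = 485 + 198√6
(5+2√6)^4 = 4801 + 1960√6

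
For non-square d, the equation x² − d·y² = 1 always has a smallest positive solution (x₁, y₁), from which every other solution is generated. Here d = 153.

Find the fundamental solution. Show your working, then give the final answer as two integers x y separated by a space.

2177 176

√153 = [12; 2,1,2,2,2,1,2,24, …], period ℓ=8 (even) → k=7
i=0: a=12 ⇒ p=12, q=1
i=1: a=2 ⇒ p=25, q=2
…
i=3: a=2 ⇒ p=99, q=8
…
i=6: a=1 ⇒ p=804, q=65
i=7: a=2 ⇒ p=2177, q=176
→ (2177, 176).  Check: 2177²=4739329, 153·176²=4739328, difference 1.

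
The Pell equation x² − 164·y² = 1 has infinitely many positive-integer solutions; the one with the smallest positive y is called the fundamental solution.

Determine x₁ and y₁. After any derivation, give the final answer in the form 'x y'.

[12; 1,4,6,4,1,24] for √164; ℓ=6 ⇒ convergent index 5
step 0: (12, 1)  from 12·(1,0) + (0,1)
…
step 3: (397, 31)  from 6·(64,5) + (13,1)
step 4: (1652, 129)  from 4·(397,31) + (64,5)
step 5: (2049, 160)  from 1·(1652,129) + (397,31)
fundamental: x₁=2049, y₁=160  (since 4198401 − 164·25600 = 1)

2049 160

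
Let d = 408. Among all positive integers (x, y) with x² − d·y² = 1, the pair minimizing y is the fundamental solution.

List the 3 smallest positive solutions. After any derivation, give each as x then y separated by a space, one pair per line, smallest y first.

101 5
20401 1010
4120901 204015

√408 → a₀=20, period (5,40); ℓ=2 even so k=1
i=0: a=20 ⇒ p=20, q=1
i=1: a=5 ⇒ p=101, q=5
fundamental: x₁=101, y₁=5  (since 10201 − 408·25 = 1)
(x_2, y_2) = (101·101 + 408·5·5, 101·5 + 5·101) = (20401, 1010)
(x_3, y_3) = (101·20401 + 408·5·1010, 101·1010 + 5·20401) = (4120901, 204015)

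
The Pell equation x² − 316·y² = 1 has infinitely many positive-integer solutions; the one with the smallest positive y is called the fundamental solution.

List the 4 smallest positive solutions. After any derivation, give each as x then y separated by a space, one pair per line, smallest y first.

√316 → a₀=17, period (1,3,2,8,2,3,1,34); ℓ=8 even so k=7
step 0: (17, 1)  from 17·(1,0) + (0,1)
…
step 2: (71, 4)  from 3·(18,1) + (17,1)
step 3: (160, 9)  from 2·(71,4) + (18,1)
…
step 5: (2862, 161)  from 2·(1351,76) + (160,9)
step 6: (9937, 559)  from 3·(2862,161) + (1351,76)
step 7: (12799, 720)  from 1·(9937,559) + (2862,161)
fundamental: x₁=12799, y₁=720  (since 163814401 − 316·518400 = 1)
k=2:  x_2 = 12799·12799+316·720·720 = 327628801,  y_2 = 12799·720+720·12799 = 18430560
k=3:  x_3 = 12799·327628801+316·720·18430560 = 8386642035199,  y_3 = 12799·18430560+720·327628801 = 471785474160
k=4:  x_4 = 12799·8386642035199+316·720·471785474160 = 214681262489395201,  y_4 = 12799·471785474160+720·8386642035199 = 12076764549117120

12799 720
327628801 18430560
8386642035199 471785474160
214681262489395201 12076764549117120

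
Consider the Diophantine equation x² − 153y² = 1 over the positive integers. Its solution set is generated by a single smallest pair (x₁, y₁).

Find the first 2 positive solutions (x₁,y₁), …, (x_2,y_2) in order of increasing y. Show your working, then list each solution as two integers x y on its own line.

2177 176
9478657 766304

[12; 2,1,2,2,2,1,2,24] for √153; ℓ=8 ⇒ convergent index 7
i=0: a=12 ⇒ p=12, q=1
…
i=3: a=2 ⇒ p=99, q=8
i=4: a=2 ⇒ p=235, q=19
…
i=6: a=1 ⇒ p=804, q=65
i=7: a=2 ⇒ p=2177, q=176
→ (2177, 176).  Check: 2177²=4739329, 153·176²=4739328, difference 1.
n=2: (2177,176)∘(2177,176) = (2177·2177+153·176·176, 2177·176+176·2177) = (9478657,766304)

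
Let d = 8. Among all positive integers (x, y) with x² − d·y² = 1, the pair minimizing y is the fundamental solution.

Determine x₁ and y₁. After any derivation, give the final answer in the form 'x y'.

√8 → a₀=2, period (1,4); ℓ=2 even so k=1
a_0=2:  p_0=2·1+0=2,  q_0=2·0+1=1
a_1=1:  p_1=1·2+1=3,  q_1=1·1+0=1
fundamental: x₁=3, y₁=1  (since 9 − 8·1 = 1)

3 1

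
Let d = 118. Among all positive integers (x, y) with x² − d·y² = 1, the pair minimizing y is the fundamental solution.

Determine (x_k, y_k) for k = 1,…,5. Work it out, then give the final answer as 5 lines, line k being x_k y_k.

√118 = [10; 1,6,3,2,10,2,3,6,1,20, …], period ℓ=10 (even) → k=9
step 0: (10, 1)  from 10·(1,0) + (0,1)
…
step 8: (264802, 24377)  from 6·(42115,3877) + (12112,1115)
step 9: (306917, 28254)  from 1·(264802,24377) + (42115,3877)
(x₁, y₁) = (306917, 28254);  306917² − 118·28254² = 1 ✓
k=2:  x_2 = 306917·306917+118·28254·28254 = 188396089777,  y_2 = 306917·28254+28254·306917 = 17343265836
k=3:  x_3 = 306917·188396089777+118·28254·17343265836 = 115643925371868101,  y_3 = 306917·17343265836+28254·188396089777 = 10645886241146970
k=4:  x_4 = 306917·115643925371868101+118·28254·10645886241146970 = 70986173286526887819457,  y_4 = 306917·10645886241146970+28254·115643925371868101 = 6534806934930865917144
k=5:  x_5 = 306917·70986173286526887819457+118·28254·6534806934930865917144 = 43573726693046301732396700037,  y_5 = 306917·6534806934930865917144+28254·70986173286526887819457 = 4011286680085707263143023126

306917 28254
188396089777 17343265836
115643925371868101 10645886241146970
70986173286526887819457 6534806934930865917144
43573726693046301732396700037 4011286680085707263143023126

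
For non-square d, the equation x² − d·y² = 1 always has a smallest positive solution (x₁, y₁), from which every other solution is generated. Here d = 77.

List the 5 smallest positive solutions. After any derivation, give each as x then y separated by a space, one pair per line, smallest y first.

d=77: √d = [8; 1,3,2,3,1,16] (ℓ=6, even), read p_5/q_5
k=0  a_k=8  p_k/q_k = 8/1
…
k=3  a_k=2  p_k/q_k = 79/9
k=4  a_k=3  p_k/q_k = 272/31
k=5  a_k=1  p_k/q_k = 351/40
(x₁, y₁) = (351, 40);  351² − 77·40² = 1 ✓
(x_2, y_2) = (351·351 + 77·40·40, 351·40 + 40·351) = (246401, 28080)
(x_3, y_3) = (351·246401 + 77·40·28080, 351·28080 + 40·246401) = (172973151, 19712120)
(x_4, y_4) = (351·172973151 + 77·40·19712120, 351·19712120 + 40·172973151) = (121426905601, 13837880160)
(x_5, y_5) = (351·121426905601 + 77·40·13837880160, 351·13837880160 + 40·121426905601) = (85241514758751, 9714172160200)

351 40
246401 28080
172973151 19712120
121426905601 13837880160
85241514758751 9714172160200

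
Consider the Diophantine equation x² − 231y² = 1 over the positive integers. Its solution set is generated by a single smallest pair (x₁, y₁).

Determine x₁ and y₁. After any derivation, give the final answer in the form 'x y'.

76 5

√231 → a₀=15, period (5,30); ℓ=2 even so k=1
i=0: a=15 ⇒ p=15, q=1
i=1: a=5 ⇒ p=76, q=5
(x₁, y₁) = (76, 5);  76² − 231·5² = 1 ✓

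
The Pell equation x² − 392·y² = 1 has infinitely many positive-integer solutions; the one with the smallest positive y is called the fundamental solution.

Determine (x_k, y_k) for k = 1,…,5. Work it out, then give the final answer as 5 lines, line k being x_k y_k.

99 5
19601 990
3880899 196015
768398401 38809980
152139002499 7684180025

[19; 1,3,1,38] for √392; ℓ=4 ⇒ convergent index 3
step 0: (19, 1)  from 19·(1,0) + (0,1)
…
step 2: (79, 4)  from 3·(20,1) + (19,1)
step 3: (99, 5)  from 1·(79,4) + (20,1)
→ (99, 5).  Check: 99²=9801, 392·5²=9800, difference 1.
k=2:  x_2 = 99·99+392·5·5 = 19601,  y_2 = 99·5+5·99 = 990
k=3:  x_3 = 99·19601+392·5·990 = 3880899,  y_3 = 99·990+5·19601 = 196015
k=4:  x_4 = 99·3880899+392·5·196015 = 768398401,  y_4 = 99·196015+5·3880899 = 38809980
k=5:  x_5 = 99·768398401+392·5·38809980 = 152139002499,  y_5 = 99·38809980+5·768398401 = 7684180025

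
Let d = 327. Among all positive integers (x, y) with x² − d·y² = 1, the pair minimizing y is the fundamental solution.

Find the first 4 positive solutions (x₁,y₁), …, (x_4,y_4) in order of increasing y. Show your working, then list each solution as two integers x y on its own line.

[18; 12,36] for √327; ℓ=2 ⇒ convergent index 1
step 0: (18, 1)  from 18·(1,0) + (0,1)
step 1: (217, 12)  from 12·(18,1) + (1,0)
fundamental: x₁=217, y₁=12  (since 47089 − 327·144 = 1)
(217+12√327)^2 = 94177 + 5208√327
(217+12√327)^3 = 40872601 + 2260260√327
(217+12√327)^4 = 17738614657 + 980947632√327

217 12
94177 5208
40872601 2260260
17738614657 980947632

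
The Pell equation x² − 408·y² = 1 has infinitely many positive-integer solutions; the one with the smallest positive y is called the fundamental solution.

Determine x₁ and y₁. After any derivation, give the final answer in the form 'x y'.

101 5

[20; 5,40] for √408; ℓ=2 ⇒ convergent index 1
i=0: a=20 ⇒ p=20, q=1
i=1: a=5 ⇒ p=101, q=5
fundamental: x₁=101, y₁=5  (since 10201 − 408·25 = 1)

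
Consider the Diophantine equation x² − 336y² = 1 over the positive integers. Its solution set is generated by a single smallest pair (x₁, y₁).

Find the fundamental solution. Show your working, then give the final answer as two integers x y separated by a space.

[18; 3,36] for √336; ℓ=2 ⇒ convergent index 1
k=0  a_k=18  p_k/q_k = 18/1
k=1  a_k=3  p_k/q_k = 55/3
(x₁, y₁) = (55, 3);  55² − 336·3² = 1 ✓

55 3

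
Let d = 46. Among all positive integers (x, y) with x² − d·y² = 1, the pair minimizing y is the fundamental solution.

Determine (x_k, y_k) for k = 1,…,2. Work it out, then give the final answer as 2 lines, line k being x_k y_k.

[6; 1,3,1,1,2,6,2,1,1,3,1,12] for √46; ℓ=12 ⇒ convergent index 11
a_0=6:  p_0=6·1+0=6,  q_0=6·0+1=1
a_1=1:  p_1=1·6+1=7,  q_1=1·1+0=1
a_2=3:  p_2=3·7+6=27,  q_2=3·1+1=4
a_3=1:  p_3=1·27+7=34,  q_3=1·4+1=5
a_4=1:  p_4=1·34+27=61,  q_4=1·5+4=9
a_5=2:  p_5=2·61+34=156,  q_5=2·9+5=23
a_6=6:  p_6=6·156+61=997,  q_6=6·23+9=147
a_7=2:  p_7=2·997+156=2150,  q_7=2·147+23=317
a_8=1:  p_8=1·2150+997=3147,  q_8=1·317+147=464
a_9=1:  p_9=1·3147+2150=5297,  q_9=1·464+317=781
a_10=3:  p_10=3·5297+3147=19038,  q_10=3·781+464=2807
a_11=1:  p_11=1·19038+5297=24335,  q_11=1·2807+781=3588
(x₁, y₁) = (24335, 3588);  24335² − 46·3588² = 1 ✓
(x_2, y_2) = (24335·24335 + 46·3588·3588, 24335·3588 + 3588·24335) = (1184384449, 174627960)

24335 3588
1184384449 174627960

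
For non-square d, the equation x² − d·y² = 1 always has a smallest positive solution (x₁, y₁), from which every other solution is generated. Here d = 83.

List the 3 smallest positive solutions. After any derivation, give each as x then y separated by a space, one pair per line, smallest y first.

82 9
13447 1476
2205226 242055

√83 → a₀=9, period (9,18); ℓ=2 even so k=1
a_0=9:  p_0=9·1+0=9,  q_0=9·0+1=1
a_1=9:  p_1=9·9+1=82,  q_1=9·1+0=9
(x₁, y₁) = (82, 9);  82² − 83·9² = 1 ✓
(82+9√83)^2 = 13447 + 1476√83
(82+9√83)^3 = 2205226 + 242055√83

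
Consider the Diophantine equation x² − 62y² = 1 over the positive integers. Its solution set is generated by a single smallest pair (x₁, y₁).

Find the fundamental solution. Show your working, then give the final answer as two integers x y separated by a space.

63 8

√62 = [7; 1,6,1,14, …], period ℓ=4 (even) → k=3
step 0: (7, 1)  from 7·(1,0) + (0,1)
step 1: (8, 1)  from 1·(7,1) + (1,0)
step 2: (55, 7)  from 6·(8,1) + (7,1)
step 3: (63, 8)  from 1·(55,7) + (8,1)
→ (63, 8).  Check: 63²=3969, 62·8²=3968, difference 1.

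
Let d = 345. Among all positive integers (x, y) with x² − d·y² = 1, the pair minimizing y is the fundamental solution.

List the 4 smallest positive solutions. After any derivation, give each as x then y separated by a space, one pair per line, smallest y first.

6761 364
91422241 4922008
1236211536041 66555391812
16716052298924161 899962003159856

√345 → a₀=18, period (1,1,2,1,6,1,2,1,1,36); ℓ=10 even so k=9
a_0=18:  p_0=18·1+0=18,  q_0=18·0+1=1
a_1=1:  p_1=1·18+1=19,  q_1=1·1+0=1
…
a_3=2:  p_3=2·37+19=93,  q_3=2·2+1=5
a_4=1:  p_4=1·93+37=130,  q_4=1·5+2=7
…
a_6=1:  p_6=1·873+130=1003,  q_6=1·47+7=54
a_7=2:  p_7=2·1003+873=2879,  q_7=2·54+47=155
a_8=1:  p_8=1·2879+1003=3882,  q_8=1·155+54=209
a_9=1:  p_9=1·3882+2879=6761,  q_9=1·209+155=364
→ (6761, 364).  Check: 6761²=45711121, 345·364²=45711120, difference 1.
k=2:  x_2 = 6761·6761+345·364·364 = 91422241,  y_2 = 6761·364+364·6761 = 4922008
k=3:  x_3 = 6761·91422241+345·364·4922008 = 1236211536041,  y_3 = 6761·4922008+364·91422241 = 66555391812
k=4:  x_4 = 6761·1236211536041+345·364·66555391812 = 16716052298924161,  y_4 = 6761·66555391812+364·1236211536041 = 899962003159856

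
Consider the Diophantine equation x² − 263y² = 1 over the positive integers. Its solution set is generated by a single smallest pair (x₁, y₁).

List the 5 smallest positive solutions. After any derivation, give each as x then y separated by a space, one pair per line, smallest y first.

139128 8579
38713200767 2387158224
10772180392483224 664241098768765
2997423827252098776577 184829071176614315616
834051164465087816782726488 51429798028655751907276931

[16; 4,1,1,1,1,15,1,1,1,1,4,32] for √263; ℓ=12 ⇒ convergent index 11
a_0=16:  p_0=16·1+0=16,  q_0=16·0+1=1
…
a_2=1:  p_2=1·65+16=81,  q_2=1·4+1=5
…
a_5=1:  p_5=1·227+146=373,  q_5=1·14+9=23
…
a_9=1:  p_9=1·12017+6195=18212,  q_9=1·741+382=1123
a_10=1:  p_10=1·18212+12017=30229,  q_10=1·1123+741=1864
a_11=4:  p_11=4·30229+18212=139128,  q_11=4·1864+1123=8579
(x₁, y₁) = (139128, 8579);  139128² − 263·8579² = 1 ✓
n=2: (139128,8579)∘(139128,8579) = (139128·139128+263·8579·8579, 139128·8579+8579·139128) = (38713200767,2387158224)
n=3: (38713200767,2387158224)∘(139128,8579) = (139128·38713200767+263·8579·2387158224, 139128·2387158224+8579·38713200767) = (10772180392483224,664241098768765)
n=4: (10772180392483224,664241098768765)∘(139128,8579) = (139128·10772180392483224+263·8579·664241098768765, 139128·664241098768765+8579·10772180392483224) = (2997423827252098776577,184829071176614315616)
n=5: (2997423827252098776577,184829071176614315616)∘(139128,8579) = (139128·2997423827252098776577+263·8579·184829071176614315616, 139128·184829071176614315616+8579·2997423827252098776577) = (834051164465087816782726488,51429798028655751907276931)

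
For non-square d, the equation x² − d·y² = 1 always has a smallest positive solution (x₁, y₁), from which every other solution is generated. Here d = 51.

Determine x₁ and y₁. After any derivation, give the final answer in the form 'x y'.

50 7

[7; 7,14] for √51; ℓ=2 ⇒ convergent index 1
i=0: a=7 ⇒ p=7, q=1
i=1: a=7 ⇒ p=50, q=7
(x₁, y₁) = (50, 7);  50² − 51·7² = 1 ✓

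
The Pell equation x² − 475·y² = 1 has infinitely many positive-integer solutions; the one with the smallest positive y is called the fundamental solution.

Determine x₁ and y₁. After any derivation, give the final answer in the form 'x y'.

d=475: √d = [21; 1,3,1,6,2,6,1,3,1,42] (ℓ=10, even), read p_9/q_9
i=0: a=21 ⇒ p=21, q=1
i=1: a=1 ⇒ p=22, q=1
…
i=8: a=3 ⇒ p=45921, q=2107
i=9: a=1 ⇒ p=57799, q=2652
fundamental: x₁=57799, y₁=2652  (since 3340724401 − 475·7033104 = 1)

57799 2652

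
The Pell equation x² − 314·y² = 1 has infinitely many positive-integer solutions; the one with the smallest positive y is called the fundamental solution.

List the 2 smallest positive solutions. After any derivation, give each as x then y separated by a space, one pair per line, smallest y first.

√314 → a₀=17, period (1,2,1,1,2,1,34); ℓ=7 odd so k=13
a_0=17:  p_0=17·1+0=17,  q_0=17·0+1=1
a_1=1:  p_1=1·17+1=18,  q_1=1·1+0=1
…
a_3=1:  p_3=1·53+18=71,  q_3=1·3+1=4
…
a_6=1:  p_6=1·319+124=443,  q_6=1·18+7=25
a_7=34:  p_7=34·443+319=15381,  q_7=34·25+18=868
a_8=1:  p_8=1·15381+443=15824,  q_8=1·868+25=893
a_9=2:  p_9=2·15824+15381=47029,  q_9=2·893+868=2654
…
a_11=1:  p_11=1·62853+47029=109882,  q_11=1·3547+2654=6201
a_12=2:  p_12=2·109882+62853=282617,  q_12=2·6201+3547=15949
a_13=1:  p_13=1·282617+109882=392499,  q_13=1·15949+6201=22150
(x₁, y₁) = (392499, 22150);  392499² − 314·22150² = 1 ✓
k=2:  x_2 = 392499·392499+314·22150·22150 = 308110930001,  y_2 = 392499·22150+22150·392499 = 17387705700

392499 22150
308110930001 17387705700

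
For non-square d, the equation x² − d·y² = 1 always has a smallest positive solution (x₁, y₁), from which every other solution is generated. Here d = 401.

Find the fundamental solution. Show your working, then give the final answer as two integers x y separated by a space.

801 40

√401 = [20; 40, …], period ℓ=1 (odd) → k=1
i=0: a=20 ⇒ p=20, q=1
i=1: a=40 ⇒ p=801, q=40
fundamental: x₁=801, y₁=40  (since 641601 − 401·1600 = 1)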